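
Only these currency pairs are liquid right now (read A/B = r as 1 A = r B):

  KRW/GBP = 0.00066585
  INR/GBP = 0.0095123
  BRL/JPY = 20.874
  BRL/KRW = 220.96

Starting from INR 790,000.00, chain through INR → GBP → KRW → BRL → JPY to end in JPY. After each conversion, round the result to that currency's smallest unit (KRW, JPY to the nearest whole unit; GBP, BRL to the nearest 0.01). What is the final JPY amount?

JPY 1,066,175

INR 790,000.00 × 0.0095123 = GBP 7,514.72
GBP 7,514.72 ÷ 0.00066585 = KRW 11,285,905
KRW 11,285,905 ÷ 220.96 = BRL 51,076.69
BRL 51,076.69 × 20.874 = JPY 1,066,175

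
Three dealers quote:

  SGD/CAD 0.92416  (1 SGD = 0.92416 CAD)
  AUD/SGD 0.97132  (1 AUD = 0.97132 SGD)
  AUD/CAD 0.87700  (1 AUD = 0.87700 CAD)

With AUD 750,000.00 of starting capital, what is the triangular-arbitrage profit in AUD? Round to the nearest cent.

Profit: AUD 17,663.99

Profitable loop is AUD → SGD → CAD → AUD:
AUD 750,000.00 × 0.97132 = SGD 728,490.00
SGD 728,490.00 × 0.92416 = CAD 673,241.32
CAD 673,241.32 ÷ 0.87700 = AUD 767,663.99
Profit = AUD 767,663.99 − AUD 750,000.00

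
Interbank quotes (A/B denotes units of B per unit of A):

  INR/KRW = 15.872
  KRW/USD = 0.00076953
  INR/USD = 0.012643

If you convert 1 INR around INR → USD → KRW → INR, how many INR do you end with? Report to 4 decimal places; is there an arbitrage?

Around INR → USD → KRW → INR: 1 × 0.012643 ÷ 0.00076953 ÷ 15.872 = 1.035125
Product > 1; profitable direction is INR → USD → KRW → INR.

1.0351 (arbitrage exists)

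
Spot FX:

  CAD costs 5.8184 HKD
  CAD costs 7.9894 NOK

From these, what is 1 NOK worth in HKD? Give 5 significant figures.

1 NOK ÷ 7.9894 = 0.125166 CAD
0.125166 CAD × 5.8184 = 0.728265 HKD

NOK/HKD = 0.72826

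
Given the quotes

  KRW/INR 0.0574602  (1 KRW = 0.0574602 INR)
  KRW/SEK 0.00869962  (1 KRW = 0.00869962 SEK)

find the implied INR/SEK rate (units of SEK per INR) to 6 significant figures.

1 INR ÷ 0.0574602 = 17.4034 KRW
17.4034 KRW × 0.00869962 = 0.151403 SEK

INR/SEK = 0.151403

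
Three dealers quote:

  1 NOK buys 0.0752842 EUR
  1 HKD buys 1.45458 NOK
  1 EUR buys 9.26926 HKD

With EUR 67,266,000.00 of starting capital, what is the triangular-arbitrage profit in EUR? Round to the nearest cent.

Profit: EUR 1,012,208.70

Profitable loop is EUR → HKD → NOK → EUR:
EUR 67,266,000.00 × 9.26926 = HKD 623,506,043.16
HKD 623,506,043.16 × 1.45458 = NOK 906,939,420.26
NOK 906,939,420.26 × 0.0752842 = EUR 68,278,208.70
Profit = EUR 68,278,208.70 − EUR 67,266,000.00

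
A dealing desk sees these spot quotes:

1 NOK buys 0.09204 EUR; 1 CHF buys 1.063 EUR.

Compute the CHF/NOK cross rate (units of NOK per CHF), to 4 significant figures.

1 CHF × 1.063 = 1.063 EUR
1.063 EUR ÷ 0.09204 = 11.5493 NOK

CHF/NOK = 11.55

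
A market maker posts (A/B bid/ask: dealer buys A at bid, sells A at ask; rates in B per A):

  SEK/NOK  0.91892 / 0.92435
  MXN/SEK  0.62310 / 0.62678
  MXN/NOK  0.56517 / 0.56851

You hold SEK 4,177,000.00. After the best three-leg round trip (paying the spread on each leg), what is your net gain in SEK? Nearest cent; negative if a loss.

Net profit: SEK 29,896.45

Best loop SEK → NOK → MXN → SEK:
SEK 4,177,000.00 × 0.91892 (sell SEK at bid) = NOK 3,838,328.84
NOK 3,838,328.84 ÷ 0.56851 (buy MXN at ask) = MXN 6,751,559.06
MXN 6,751,559.06 × 0.62310 (sell MXN at bid) = SEK 4,206,896.45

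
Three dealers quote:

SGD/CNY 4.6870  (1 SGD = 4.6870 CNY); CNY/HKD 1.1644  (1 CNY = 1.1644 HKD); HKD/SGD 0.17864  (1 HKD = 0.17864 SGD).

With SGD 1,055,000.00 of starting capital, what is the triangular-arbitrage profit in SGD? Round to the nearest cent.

Profitable loop is SGD → HKD → CNY → SGD:
SGD 1,055,000.00 ÷ 0.17864 = HKD 5,905,732.20
HKD 5,905,732.20 ÷ 1.1644 = CNY 5,071,910.17
CNY 5,071,910.17 ÷ 4.6870 = SGD 1,082,122.93
Profit = SGD 1,082,122.93 − SGD 1,055,000.00

Profit: SGD 27,122.93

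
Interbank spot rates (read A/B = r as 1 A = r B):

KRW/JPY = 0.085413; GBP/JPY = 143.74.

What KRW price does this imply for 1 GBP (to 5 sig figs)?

GBP/KRW = 1682.9

1 GBP × 143.74 = 143.74 JPY
143.74 JPY ÷ 0.085413 = 1682.88 KRW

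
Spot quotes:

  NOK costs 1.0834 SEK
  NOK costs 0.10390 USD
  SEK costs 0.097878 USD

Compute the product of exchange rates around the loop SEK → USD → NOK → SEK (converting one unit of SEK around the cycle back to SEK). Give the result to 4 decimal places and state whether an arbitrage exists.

1.0206 (arbitrage exists)

Around SEK → USD → NOK → SEK: 1 × 0.097878 ÷ 0.10390 × 1.0834 = 1.020607
Product > 1; profitable direction is SEK → USD → NOK → SEK.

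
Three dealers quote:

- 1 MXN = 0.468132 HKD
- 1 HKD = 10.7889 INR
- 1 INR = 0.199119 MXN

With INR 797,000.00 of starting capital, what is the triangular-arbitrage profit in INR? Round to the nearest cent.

Profitable loop is INR → MXN → HKD → INR:
INR 797,000.00 × 0.199119 = MXN 158,697.84
MXN 158,697.84 × 0.468132 = HKD 74,291.54
HKD 74,291.54 × 10.7889 = INR 801,523.98
Profit = INR 801,523.98 − INR 797,000.00

Profit: INR 4,523.98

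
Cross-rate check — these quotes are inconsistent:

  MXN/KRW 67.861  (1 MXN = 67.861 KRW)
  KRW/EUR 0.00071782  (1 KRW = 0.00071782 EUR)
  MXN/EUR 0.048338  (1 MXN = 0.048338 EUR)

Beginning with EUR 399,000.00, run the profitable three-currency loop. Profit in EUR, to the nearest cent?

Profitable loop is EUR → MXN → KRW → EUR:
EUR 399,000.00 ÷ 0.048338 = MXN 8,254,375.44
MXN 8,254,375.44 × 67.861 = KRW 560,150,172
KRW 560,150,172 × 0.00071782 = EUR 402,087.00
Profit = EUR 402,087.00 − EUR 399,000.00

Profit: EUR 3,087.00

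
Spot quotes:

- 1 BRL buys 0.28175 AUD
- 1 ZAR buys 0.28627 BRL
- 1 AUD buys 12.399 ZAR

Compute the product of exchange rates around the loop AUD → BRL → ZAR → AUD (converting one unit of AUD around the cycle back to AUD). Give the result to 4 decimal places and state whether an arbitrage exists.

Around AUD → BRL → ZAR → AUD: 1 ÷ 0.28175 ÷ 0.28627 ÷ 12.399 = 0.999939
Product ≈ 1 (deviation 0.006%, within rounding noise).

0.9999 (no arbitrage)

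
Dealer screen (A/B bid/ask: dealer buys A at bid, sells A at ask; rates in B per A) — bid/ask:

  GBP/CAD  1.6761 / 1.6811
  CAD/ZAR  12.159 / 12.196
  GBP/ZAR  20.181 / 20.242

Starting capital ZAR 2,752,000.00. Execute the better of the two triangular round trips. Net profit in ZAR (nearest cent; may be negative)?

Net profit: ZAR 18,720.98

Best loop ZAR → GBP → CAD → ZAR:
ZAR 2,752,000.00 ÷ 20.242 (buy GBP at ask) = GBP 135,954.95
GBP 135,954.95 × 1.6761 (sell GBP at bid) = CAD 227,874.08
CAD 227,874.08 × 12.159 (sell CAD at bid) = ZAR 2,770,720.98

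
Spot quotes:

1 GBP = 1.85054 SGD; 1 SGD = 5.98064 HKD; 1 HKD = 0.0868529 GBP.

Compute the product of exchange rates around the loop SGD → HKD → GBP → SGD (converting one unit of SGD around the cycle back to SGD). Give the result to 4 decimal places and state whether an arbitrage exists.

Around SGD → HKD → GBP → SGD: 1 × 5.98064 × 0.0868529 × 1.85054 = 0.961237
Product < 1; profitable direction is SGD → GBP → HKD → SGD.

0.9612 (arbitrage exists)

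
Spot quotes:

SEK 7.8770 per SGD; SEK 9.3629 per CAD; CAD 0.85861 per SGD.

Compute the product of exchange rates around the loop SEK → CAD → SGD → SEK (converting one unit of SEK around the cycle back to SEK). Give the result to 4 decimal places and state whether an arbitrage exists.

Around SEK → CAD → SGD → SEK: 1 ÷ 9.3629 ÷ 0.85861 × 7.8770 = 0.979839
Product < 1; profitable direction is SEK → SGD → CAD → SEK.

0.9798 (arbitrage exists)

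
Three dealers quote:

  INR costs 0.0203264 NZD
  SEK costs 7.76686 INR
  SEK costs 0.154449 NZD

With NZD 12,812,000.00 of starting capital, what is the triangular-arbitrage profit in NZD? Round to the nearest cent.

Profitable loop is NZD → SEK → INR → NZD:
NZD 12,812,000.00 ÷ 0.154449 = SEK 82,952,948.87
SEK 82,952,948.87 × 7.76686 = INR 644,283,940.46
INR 644,283,940.46 × 0.0203264 = NZD 13,095,973.09
Profit = NZD 13,095,973.09 − NZD 12,812,000.00

Profit: NZD 283,973.09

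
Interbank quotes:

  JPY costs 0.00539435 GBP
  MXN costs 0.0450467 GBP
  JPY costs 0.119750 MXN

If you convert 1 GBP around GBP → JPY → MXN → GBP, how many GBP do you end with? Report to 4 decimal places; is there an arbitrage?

1.0000 (no arbitrage)

Around GBP → JPY → MXN → GBP: 1 ÷ 0.00539435 × 0.119750 × 0.0450467 = 0.999999
Product ≈ 1 (deviation 0.000%, within rounding noise).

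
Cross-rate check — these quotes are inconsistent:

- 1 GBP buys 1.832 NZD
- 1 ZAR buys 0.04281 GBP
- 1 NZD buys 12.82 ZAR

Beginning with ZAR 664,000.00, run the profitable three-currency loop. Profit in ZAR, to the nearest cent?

Profitable loop is ZAR → GBP → NZD → ZAR:
ZAR 664,000.00 × 0.04281 = GBP 28,425.84
GBP 28,425.84 × 1.832 = NZD 52,076.14
NZD 52,076.14 × 12.82 = ZAR 667,616.10
Profit = ZAR 667,616.10 − ZAR 664,000.00

Profit: ZAR 3,616.10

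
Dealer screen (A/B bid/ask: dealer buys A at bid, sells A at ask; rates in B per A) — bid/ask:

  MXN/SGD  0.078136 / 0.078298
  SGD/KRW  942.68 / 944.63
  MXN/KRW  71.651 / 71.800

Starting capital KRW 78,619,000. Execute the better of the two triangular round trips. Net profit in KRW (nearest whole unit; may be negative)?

Net profit: KRW 2,033,631

Best loop KRW → MXN → SGD → KRW:
KRW 78,619,000 ÷ 71.800 (buy MXN at ask) = MXN 1,094,972.14
MXN 1,094,972.14 × 0.078136 (sell MXN at bid) = SGD 85,556.74
SGD 85,556.74 × 942.68 (sell SGD at bid) = KRW 80,652,631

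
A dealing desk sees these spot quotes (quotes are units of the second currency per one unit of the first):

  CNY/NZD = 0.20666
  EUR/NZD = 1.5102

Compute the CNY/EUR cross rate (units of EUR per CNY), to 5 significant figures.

CNY/EUR = 0.13684

1 CNY × 0.20666 = 0.20666 NZD
0.20666 NZD ÷ 1.5102 = 0.136843 EUR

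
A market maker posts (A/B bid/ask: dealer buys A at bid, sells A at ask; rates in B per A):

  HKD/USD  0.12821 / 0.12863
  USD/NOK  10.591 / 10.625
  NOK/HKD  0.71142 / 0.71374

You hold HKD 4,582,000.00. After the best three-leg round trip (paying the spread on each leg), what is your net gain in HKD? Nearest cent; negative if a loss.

Best loop HKD → NOK → USD → HKD:
HKD 4,582,000.00 ÷ 0.71374 (buy NOK at ask) = NOK 6,419,704.65
NOK 6,419,704.65 ÷ 10.625 (buy USD at ask) = USD 604,207.50
USD 604,207.50 ÷ 0.12863 (buy HKD at ask) = HKD 4,697,251.78

Net profit: HKD 115,251.78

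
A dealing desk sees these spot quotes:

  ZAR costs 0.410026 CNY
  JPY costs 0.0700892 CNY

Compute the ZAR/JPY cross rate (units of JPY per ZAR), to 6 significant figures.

ZAR/JPY = 5.85006

1 ZAR × 0.410026 = 0.410026 CNY
0.410026 CNY ÷ 0.0700892 = 5.85006 JPY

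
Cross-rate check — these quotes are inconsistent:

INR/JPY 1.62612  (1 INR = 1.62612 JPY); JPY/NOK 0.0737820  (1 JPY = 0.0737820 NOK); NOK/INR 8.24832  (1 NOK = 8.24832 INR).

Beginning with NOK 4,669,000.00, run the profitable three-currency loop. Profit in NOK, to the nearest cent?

Profitable loop is NOK → JPY → INR → NOK:
NOK 4,669,000.00 ÷ 0.0737820 = JPY 63,281,017
JPY 63,281,017 ÷ 1.62612 = INR 38,915,342.69
INR 38,915,342.69 ÷ 8.24832 = NOK 4,717,971.99
Profit = NOK 4,717,971.99 − NOK 4,669,000.00

Profit: NOK 48,971.99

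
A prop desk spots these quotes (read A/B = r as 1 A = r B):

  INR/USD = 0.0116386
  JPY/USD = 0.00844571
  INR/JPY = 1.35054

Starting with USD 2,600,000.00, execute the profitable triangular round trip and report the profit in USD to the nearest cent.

Profit: USD 52,958.61

Profitable loop is USD → JPY → INR → USD:
USD 2,600,000.00 ÷ 0.00844571 = JPY 307,848,600
JPY 307,848,600 ÷ 1.35054 = INR 227,944,822.11
INR 227,944,822.11 × 0.0116386 = USD 2,652,958.61
Profit = USD 2,652,958.61 − USD 2,600,000.00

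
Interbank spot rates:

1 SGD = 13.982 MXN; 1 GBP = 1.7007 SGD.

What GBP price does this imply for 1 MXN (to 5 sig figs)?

MXN/GBP = 0.042054

1 MXN ÷ 13.982 = 0.0715205 SGD
0.0715205 SGD ÷ 1.7007 = 0.0420536 GBP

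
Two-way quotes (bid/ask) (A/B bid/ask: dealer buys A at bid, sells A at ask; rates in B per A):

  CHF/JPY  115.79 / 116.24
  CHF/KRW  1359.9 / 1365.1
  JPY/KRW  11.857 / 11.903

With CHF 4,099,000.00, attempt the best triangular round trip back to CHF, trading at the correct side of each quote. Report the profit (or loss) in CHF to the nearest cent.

Net profit: CHF 23,487.29

Best loop CHF → JPY → KRW → CHF:
CHF 4,099,000.00 × 115.79 (sell CHF at bid) = JPY 474,623,210
JPY 474,623,210 × 11.857 (sell JPY at bid) = KRW 5,627,607,401
KRW 5,627,607,401 ÷ 1365.1 (buy CHF at ask) = CHF 4,122,487.29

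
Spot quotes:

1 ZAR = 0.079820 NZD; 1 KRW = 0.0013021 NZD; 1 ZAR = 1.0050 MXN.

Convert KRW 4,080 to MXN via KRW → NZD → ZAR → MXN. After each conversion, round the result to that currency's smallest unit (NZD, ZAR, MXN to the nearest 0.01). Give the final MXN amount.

MXN 66.85

KRW 4,080 × 0.0013021 = NZD 5.31
NZD 5.31 ÷ 0.079820 = ZAR 66.52
ZAR 66.52 × 1.0050 = MXN 66.85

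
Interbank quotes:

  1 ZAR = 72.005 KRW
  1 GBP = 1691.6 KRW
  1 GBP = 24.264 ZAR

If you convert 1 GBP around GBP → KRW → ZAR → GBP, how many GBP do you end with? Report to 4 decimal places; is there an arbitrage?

Around GBP → KRW → ZAR → GBP: 1 × 1691.6 ÷ 72.005 ÷ 24.264 = 0.968217
Product < 1; profitable direction is GBP → ZAR → KRW → GBP.

0.9682 (arbitrage exists)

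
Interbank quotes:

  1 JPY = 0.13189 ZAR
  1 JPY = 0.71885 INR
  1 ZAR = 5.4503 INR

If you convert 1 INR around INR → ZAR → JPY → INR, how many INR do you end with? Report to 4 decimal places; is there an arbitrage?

Around INR → ZAR → JPY → INR: 1 ÷ 5.4503 ÷ 0.13189 × 0.71885 = 1.000014
Product ≈ 1 (deviation 0.001%, within rounding noise).

1.0000 (no arbitrage)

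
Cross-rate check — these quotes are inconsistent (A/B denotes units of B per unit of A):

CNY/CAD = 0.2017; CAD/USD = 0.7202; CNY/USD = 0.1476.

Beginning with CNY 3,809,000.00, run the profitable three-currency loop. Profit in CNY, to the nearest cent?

Profitable loop is CNY → USD → CAD → CNY:
CNY 3,809,000.00 × 0.1476 = USD 562,208.40
USD 562,208.40 ÷ 0.7202 = CAD 780,628.16
CAD 780,628.16 ÷ 0.2017 = CNY 3,870,243.72
Profit = CNY 3,870,243.72 − CNY 3,809,000.00

Profit: CNY 61,243.72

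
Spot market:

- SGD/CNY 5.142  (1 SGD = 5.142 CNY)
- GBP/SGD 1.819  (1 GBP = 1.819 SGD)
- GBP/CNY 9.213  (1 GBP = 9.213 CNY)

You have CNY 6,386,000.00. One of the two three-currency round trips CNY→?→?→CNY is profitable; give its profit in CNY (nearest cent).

Profitable loop is CNY → GBP → SGD → CNY:
CNY 6,386,000.00 ÷ 9.213 = GBP 693,150.98
GBP 693,150.98 × 1.819 = SGD 1,260,841.64
SGD 1,260,841.64 × 5.142 = CNY 6,483,247.70
Profit = CNY 6,483,247.70 − CNY 6,386,000.00

Profit: CNY 97,247.70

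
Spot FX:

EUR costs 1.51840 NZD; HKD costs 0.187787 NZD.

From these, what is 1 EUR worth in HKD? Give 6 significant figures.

EUR/HKD = 8.08576

1 EUR × 1.51840 = 1.5184 NZD
1.5184 NZD ÷ 0.187787 = 8.08576 HKD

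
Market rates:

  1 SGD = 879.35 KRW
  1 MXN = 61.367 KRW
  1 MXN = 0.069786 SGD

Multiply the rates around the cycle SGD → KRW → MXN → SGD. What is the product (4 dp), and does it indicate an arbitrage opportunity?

Around SGD → KRW → MXN → SGD: 1 × 879.35 ÷ 61.367 × 0.069786 = 0.999989
Product ≈ 1 (deviation 0.001%, within rounding noise).

1.0000 (no arbitrage)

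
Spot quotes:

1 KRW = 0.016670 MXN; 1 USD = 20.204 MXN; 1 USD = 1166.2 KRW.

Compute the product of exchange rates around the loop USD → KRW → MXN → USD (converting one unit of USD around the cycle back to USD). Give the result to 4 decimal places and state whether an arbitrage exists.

0.9622 (arbitrage exists)

Around USD → KRW → MXN → USD: 1 × 1166.2 × 0.016670 ÷ 20.204 = 0.962213
Product < 1; profitable direction is USD → MXN → KRW → USD.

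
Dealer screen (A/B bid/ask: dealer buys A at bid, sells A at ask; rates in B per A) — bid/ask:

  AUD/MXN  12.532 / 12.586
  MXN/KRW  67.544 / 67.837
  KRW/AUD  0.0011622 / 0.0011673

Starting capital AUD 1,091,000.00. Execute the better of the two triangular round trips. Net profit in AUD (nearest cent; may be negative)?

Net profit: AUD 3,681.82

Best loop AUD → KRW → MXN → AUD:
AUD 1,091,000.00 ÷ 0.0011673 (buy KRW at ask) = KRW 934,635,484
KRW 934,635,484 ÷ 67.837 (buy MXN at ask) = MXN 13,777,665.34
MXN 13,777,665.34 ÷ 12.586 (buy AUD at ask) = AUD 1,094,681.82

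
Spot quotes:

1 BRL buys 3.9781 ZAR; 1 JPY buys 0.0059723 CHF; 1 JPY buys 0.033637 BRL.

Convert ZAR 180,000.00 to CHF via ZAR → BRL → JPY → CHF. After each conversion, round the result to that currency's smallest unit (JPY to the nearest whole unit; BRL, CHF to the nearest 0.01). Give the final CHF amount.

CHF 8,033.80

ZAR 180,000.00 ÷ 3.9781 = BRL 45,247.73
BRL 45,247.73 ÷ 0.033637 = JPY 1,345,177
JPY 1,345,177 × 0.0059723 = CHF 8,033.80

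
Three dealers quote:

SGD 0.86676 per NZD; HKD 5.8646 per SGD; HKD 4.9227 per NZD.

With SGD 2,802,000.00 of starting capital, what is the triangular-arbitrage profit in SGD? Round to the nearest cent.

Profit: SGD 91,356.97

Profitable loop is SGD → HKD → NZD → SGD:
SGD 2,802,000.00 × 5.8646 = HKD 16,432,609.20
HKD 16,432,609.20 ÷ 4.9227 = NZD 3,338,129.32
NZD 3,338,129.32 × 0.86676 = SGD 2,893,356.97
Profit = SGD 2,893,356.97 − SGD 2,802,000.00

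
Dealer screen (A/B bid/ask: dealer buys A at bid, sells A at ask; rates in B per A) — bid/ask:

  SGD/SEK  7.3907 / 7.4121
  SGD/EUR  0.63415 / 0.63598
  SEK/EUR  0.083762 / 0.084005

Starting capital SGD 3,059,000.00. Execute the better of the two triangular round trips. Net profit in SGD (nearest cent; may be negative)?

Best loop SGD → EUR → SEK → SGD:
SGD 3,059,000.00 × 0.63415 (sell SGD at bid) = EUR 1,939,864.85
EUR 1,939,864.85 ÷ 0.084005 (buy SEK at ask) = SEK 23,092,254.63
SEK 23,092,254.63 ÷ 7.4121 (buy SGD at ask) = SGD 3,115,480.72

Net profit: SGD 56,480.72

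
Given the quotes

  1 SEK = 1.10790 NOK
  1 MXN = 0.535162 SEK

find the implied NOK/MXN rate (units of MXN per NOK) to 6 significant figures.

1 NOK ÷ 1.10790 = 0.902609 SEK
0.902609 SEK ÷ 0.535162 = 1.68661 MXN

NOK/MXN = 1.68661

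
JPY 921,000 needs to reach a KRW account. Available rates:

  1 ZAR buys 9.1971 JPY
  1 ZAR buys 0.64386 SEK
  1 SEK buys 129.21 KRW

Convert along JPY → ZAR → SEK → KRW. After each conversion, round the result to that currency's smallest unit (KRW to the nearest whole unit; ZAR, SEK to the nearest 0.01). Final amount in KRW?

KRW 8,330,984

JPY 921,000 ÷ 9.1971 = ZAR 100,140.26
ZAR 100,140.26 × 0.64386 = SEK 64,476.31
SEK 64,476.31 × 129.21 = KRW 8,330,984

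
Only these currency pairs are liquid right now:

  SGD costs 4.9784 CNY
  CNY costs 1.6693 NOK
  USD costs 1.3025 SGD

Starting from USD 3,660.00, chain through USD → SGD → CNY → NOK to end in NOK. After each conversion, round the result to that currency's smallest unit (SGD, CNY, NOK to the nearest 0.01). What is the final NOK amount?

USD 3,660.00 × 1.3025 = SGD 4,767.15
SGD 4,767.15 × 4.9784 = CNY 23,732.78
CNY 23,732.78 × 1.6693 = NOK 39,617.13

NOK 39,617.13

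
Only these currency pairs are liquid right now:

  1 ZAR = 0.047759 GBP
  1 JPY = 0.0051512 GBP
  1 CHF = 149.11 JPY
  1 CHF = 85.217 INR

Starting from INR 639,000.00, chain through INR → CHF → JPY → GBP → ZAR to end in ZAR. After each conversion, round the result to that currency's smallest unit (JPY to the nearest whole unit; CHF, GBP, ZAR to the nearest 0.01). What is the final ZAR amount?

ZAR 120,596.33

INR 639,000.00 ÷ 85.217 = CHF 7,498.50
CHF 7,498.50 × 149.11 = JPY 1,118,101
JPY 1,118,101 × 0.0051512 = GBP 5,759.56
GBP 5,759.56 ÷ 0.047759 = ZAR 120,596.33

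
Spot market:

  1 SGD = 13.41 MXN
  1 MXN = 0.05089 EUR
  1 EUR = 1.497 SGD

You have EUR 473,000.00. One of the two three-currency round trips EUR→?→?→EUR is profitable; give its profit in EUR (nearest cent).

Profitable loop is EUR → SGD → MXN → EUR:
EUR 473,000.00 × 1.497 = SGD 708,081.00
SGD 708,081.00 × 13.41 = MXN 9,495,366.21
MXN 9,495,366.21 × 0.05089 = EUR 483,219.19
Profit = EUR 483,219.19 − EUR 473,000.00

Profit: EUR 10,219.19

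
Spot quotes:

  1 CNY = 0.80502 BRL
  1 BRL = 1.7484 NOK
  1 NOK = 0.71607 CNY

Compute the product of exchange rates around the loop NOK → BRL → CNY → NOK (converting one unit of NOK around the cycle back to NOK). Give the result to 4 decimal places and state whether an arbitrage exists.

0.9922 (arbitrage exists)

Around NOK → BRL → CNY → NOK: 1 ÷ 1.7484 ÷ 0.80502 ÷ 0.71607 = 0.992195
Product < 1; profitable direction is NOK → CNY → BRL → NOK.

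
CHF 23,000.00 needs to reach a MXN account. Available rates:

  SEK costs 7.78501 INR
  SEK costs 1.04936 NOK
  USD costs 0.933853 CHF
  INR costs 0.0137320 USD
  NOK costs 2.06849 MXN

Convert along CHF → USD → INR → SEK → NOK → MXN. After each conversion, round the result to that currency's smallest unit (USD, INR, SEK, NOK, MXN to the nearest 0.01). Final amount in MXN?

MXN 500,073.92

CHF 23,000.00 ÷ 0.933853 = USD 24,629.14
USD 24,629.14 ÷ 0.0137320 = INR 1,793,558.11
INR 1,793,558.11 ÷ 7.78501 = SEK 230,386.10
SEK 230,386.10 × 1.04936 = NOK 241,757.96
NOK 241,757.96 × 2.06849 = MXN 500,073.92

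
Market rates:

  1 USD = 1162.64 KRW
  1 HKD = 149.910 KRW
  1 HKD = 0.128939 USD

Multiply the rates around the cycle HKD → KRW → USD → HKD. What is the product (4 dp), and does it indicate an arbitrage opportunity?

1.0000 (no arbitrage)

Around HKD → KRW → USD → HKD: 1 × 149.910 ÷ 1162.64 ÷ 0.128939 = 1.000002
Product ≈ 1 (deviation 0.000%, within rounding noise).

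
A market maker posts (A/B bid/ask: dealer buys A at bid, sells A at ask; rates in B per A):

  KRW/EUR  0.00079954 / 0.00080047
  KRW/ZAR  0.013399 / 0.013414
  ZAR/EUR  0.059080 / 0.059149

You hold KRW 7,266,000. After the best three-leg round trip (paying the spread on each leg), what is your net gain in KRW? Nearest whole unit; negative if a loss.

Best loop KRW → EUR → ZAR → KRW:
KRW 7,266,000 × 0.00079954 (sell KRW at bid) = EUR 5,809.46
EUR 5,809.46 ÷ 0.059149 (buy ZAR at ask) = ZAR 98,217.34
ZAR 98,217.34 ÷ 0.013414 (buy KRW at ask) = KRW 7,322,003

Net profit: KRW 56,003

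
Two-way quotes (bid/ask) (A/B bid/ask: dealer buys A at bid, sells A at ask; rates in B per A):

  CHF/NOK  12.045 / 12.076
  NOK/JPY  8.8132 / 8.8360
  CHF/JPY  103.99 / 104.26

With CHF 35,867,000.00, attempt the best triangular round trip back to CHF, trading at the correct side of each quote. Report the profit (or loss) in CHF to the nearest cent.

Best loop CHF → NOK → JPY → CHF:
CHF 35,867,000.00 × 12.045 (sell CHF at bid) = NOK 432,018,015.00
NOK 432,018,015.00 × 8.8132 (sell NOK at bid) = JPY 3,807,461,170
JPY 3,807,461,170 ÷ 104.26 (buy CHF at ask) = CHF 36,518,906.29

Net profit: CHF 651,906.29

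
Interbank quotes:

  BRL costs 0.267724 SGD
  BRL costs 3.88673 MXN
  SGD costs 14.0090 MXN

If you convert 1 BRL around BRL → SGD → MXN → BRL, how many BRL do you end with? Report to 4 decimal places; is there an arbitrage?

0.9650 (arbitrage exists)

Around BRL → SGD → MXN → BRL: 1 × 0.267724 × 14.0090 ÷ 3.88673 = 0.964962
Product < 1; profitable direction is BRL → MXN → SGD → BRL.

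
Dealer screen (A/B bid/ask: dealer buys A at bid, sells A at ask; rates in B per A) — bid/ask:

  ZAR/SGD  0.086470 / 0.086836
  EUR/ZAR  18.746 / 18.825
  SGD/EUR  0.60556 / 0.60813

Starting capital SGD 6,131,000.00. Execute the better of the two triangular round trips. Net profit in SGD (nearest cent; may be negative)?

Net profit: SGD 36,371.26

Best loop SGD → ZAR → EUR → SGD:
SGD 6,131,000.00 ÷ 0.086836 (buy ZAR at ask) = ZAR 70,604,357.64
ZAR 70,604,357.64 ÷ 18.825 (buy EUR at ask) = EUR 3,750,563.49
EUR 3,750,563.49 ÷ 0.60813 (buy SGD at ask) = SGD 6,167,371.26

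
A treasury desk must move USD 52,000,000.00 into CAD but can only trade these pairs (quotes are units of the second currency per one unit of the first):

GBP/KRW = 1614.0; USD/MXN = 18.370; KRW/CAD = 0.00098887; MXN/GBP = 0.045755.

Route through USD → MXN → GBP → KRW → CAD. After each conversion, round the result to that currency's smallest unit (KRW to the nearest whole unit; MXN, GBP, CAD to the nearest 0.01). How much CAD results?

USD 52,000,000.00 × 18.370 = MXN 955,240,000.00
MXN 955,240,000.00 × 0.045755 = GBP 43,707,006.20
GBP 43,707,006.20 × 1614.0 = KRW 70,543,108,007
KRW 70,543,108,007 × 0.00098887 = CAD 69,757,963.21

CAD 69,757,963.21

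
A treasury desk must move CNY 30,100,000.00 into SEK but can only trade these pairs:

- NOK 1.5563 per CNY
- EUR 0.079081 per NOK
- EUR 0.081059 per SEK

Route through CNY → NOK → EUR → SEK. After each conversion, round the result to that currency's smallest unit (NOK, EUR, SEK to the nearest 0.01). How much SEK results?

CNY 30,100,000.00 × 1.5563 = NOK 46,844,630.00
NOK 46,844,630.00 × 0.079081 = EUR 3,704,520.19
EUR 3,704,520.19 ÷ 0.081059 = SEK 45,701,528.39

SEK 45,701,528.39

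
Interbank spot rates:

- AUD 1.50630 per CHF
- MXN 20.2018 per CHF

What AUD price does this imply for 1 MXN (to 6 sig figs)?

MXN/AUD = 0.0745627

1 MXN ÷ 20.2018 = 0.0495005 CHF
0.0495005 CHF × 1.50630 = 0.0745627 AUD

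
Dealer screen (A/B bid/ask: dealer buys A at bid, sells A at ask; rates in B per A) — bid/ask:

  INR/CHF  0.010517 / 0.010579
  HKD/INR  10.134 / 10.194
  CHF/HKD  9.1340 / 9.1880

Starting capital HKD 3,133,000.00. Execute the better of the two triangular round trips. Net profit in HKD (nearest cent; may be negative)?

Net profit: HKD 28,914.79

Best loop HKD → CHF → INR → HKD:
HKD 3,133,000.00 ÷ 9.1880 (buy CHF at ask) = CHF 340,988.25
CHF 340,988.25 ÷ 0.010579 (buy INR at ask) = INR 32,232,559.37
INR 32,232,559.37 ÷ 10.194 (buy HKD at ask) = HKD 3,161,914.79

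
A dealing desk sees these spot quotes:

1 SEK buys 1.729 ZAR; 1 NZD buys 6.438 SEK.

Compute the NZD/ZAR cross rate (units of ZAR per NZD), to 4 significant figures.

NZD/ZAR = 11.13

1 NZD × 6.438 = 6.438 SEK
6.438 SEK × 1.729 = 11.1313 ZAR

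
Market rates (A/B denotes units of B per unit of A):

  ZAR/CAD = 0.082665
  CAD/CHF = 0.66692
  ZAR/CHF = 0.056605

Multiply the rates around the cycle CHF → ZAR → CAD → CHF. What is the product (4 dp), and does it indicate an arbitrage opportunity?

Around CHF → ZAR → CAD → CHF: 1 ÷ 0.056605 × 0.082665 × 0.66692 = 0.973959
Product < 1; profitable direction is CHF → CAD → ZAR → CHF.

0.9740 (arbitrage exists)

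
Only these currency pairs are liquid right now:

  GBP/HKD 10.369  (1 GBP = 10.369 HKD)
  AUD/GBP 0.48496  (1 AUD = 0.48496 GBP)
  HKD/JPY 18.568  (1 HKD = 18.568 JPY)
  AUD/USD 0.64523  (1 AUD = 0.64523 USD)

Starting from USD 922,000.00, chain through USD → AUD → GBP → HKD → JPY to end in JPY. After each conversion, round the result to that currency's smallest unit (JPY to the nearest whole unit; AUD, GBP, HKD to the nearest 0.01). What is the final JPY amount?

USD 922,000.00 ÷ 0.64523 = AUD 1,428,947.82
AUD 1,428,947.82 × 0.48496 = GBP 692,982.53
GBP 692,982.53 × 10.369 = HKD 7,185,535.85
HKD 7,185,535.85 × 18.568 = JPY 133,421,030

JPY 133,421,030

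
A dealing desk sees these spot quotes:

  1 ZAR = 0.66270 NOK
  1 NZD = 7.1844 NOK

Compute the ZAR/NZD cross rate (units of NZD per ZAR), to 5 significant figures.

ZAR/NZD = 0.092242

1 ZAR × 0.66270 = 0.6627 NOK
0.6627 NOK ÷ 7.1844 = 0.0922415 NZD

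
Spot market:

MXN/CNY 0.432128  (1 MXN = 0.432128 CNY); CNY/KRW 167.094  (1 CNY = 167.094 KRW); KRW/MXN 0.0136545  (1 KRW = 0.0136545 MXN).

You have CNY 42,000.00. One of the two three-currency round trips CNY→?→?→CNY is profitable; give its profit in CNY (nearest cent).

Profitable loop is CNY → MXN → KRW → CNY:
CNY 42,000.00 ÷ 0.432128 = MXN 97,193.42
MXN 97,193.42 ÷ 0.0136545 = KRW 7,118,051
KRW 7,118,051 ÷ 167.094 = CNY 42,599.08
Profit = CNY 42,599.08 − CNY 42,000.00

Profit: CNY 599.08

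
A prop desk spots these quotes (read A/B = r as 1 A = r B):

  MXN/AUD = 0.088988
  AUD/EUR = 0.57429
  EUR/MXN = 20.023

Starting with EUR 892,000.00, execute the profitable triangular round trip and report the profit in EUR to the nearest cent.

Profitable loop is EUR → MXN → AUD → EUR:
EUR 892,000.00 × 20.023 = MXN 17,860,516.00
MXN 17,860,516.00 × 0.088988 = AUD 1,589,371.60
AUD 1,589,371.60 × 0.57429 = EUR 912,760.21
Profit = EUR 912,760.21 − EUR 892,000.00

Profit: EUR 20,760.21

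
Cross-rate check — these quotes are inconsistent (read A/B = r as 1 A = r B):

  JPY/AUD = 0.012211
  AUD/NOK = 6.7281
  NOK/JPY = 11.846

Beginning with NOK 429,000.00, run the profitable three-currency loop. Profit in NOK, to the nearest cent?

Profit: NOK 11,800.31

Profitable loop is NOK → AUD → JPY → NOK:
NOK 429,000.00 ÷ 6.7281 = AUD 63,762.43
AUD 63,762.43 ÷ 0.012211 = JPY 5,221,721
JPY 5,221,721 ÷ 11.846 = NOK 440,800.31
Profit = NOK 440,800.31 − NOK 429,000.00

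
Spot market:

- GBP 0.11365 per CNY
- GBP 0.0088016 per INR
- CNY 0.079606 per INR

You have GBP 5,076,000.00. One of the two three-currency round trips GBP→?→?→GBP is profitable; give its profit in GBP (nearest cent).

Profit: GBP 141,653.42

Profitable loop is GBP → INR → CNY → GBP:
GBP 5,076,000.00 ÷ 0.0088016 = INR 576,713,324.85
INR 576,713,324.85 × 0.079606 = CNY 45,909,840.94
CNY 45,909,840.94 × 0.11365 = GBP 5,217,653.42
Profit = GBP 5,217,653.42 − GBP 5,076,000.00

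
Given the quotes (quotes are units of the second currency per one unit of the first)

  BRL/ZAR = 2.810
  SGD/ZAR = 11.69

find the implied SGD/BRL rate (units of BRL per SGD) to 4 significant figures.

1 SGD × 11.69 = 11.69 ZAR
11.69 ZAR ÷ 2.810 = 4.16014 BRL

SGD/BRL = 4.160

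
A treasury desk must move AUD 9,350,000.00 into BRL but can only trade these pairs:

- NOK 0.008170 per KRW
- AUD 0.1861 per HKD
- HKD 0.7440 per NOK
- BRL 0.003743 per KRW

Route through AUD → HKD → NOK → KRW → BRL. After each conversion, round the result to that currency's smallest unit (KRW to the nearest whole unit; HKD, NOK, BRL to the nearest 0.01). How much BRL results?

AUD 9,350,000.00 ÷ 0.1861 = HKD 50,241,805.48
HKD 50,241,805.48 ÷ 0.7440 = NOK 67,529,308.44
NOK 67,529,308.44 ÷ 0.008170 = KRW 8,265,521,229
KRW 8,265,521,229 × 0.003743 = BRL 30,937,845.96

BRL 30,937,845.96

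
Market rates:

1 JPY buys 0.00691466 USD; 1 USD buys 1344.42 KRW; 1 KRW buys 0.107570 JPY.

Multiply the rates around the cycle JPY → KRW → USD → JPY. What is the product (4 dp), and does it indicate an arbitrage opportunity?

Around JPY → KRW → USD → JPY: 1 ÷ 0.107570 ÷ 1344.42 ÷ 0.00691466 = 1.000007
Product ≈ 1 (deviation 0.001%, within rounding noise).

1.0000 (no arbitrage)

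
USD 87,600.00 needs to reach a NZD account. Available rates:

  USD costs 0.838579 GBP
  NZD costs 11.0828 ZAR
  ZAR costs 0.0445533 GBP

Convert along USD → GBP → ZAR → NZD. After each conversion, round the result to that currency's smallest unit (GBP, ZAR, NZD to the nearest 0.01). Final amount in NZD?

USD 87,600.00 × 0.838579 = GBP 73,459.52
GBP 73,459.52 ÷ 0.0445533 = ZAR 1,648,800.87
ZAR 1,648,800.87 ÷ 11.0828 = NZD 148,771.15

NZD 148,771.15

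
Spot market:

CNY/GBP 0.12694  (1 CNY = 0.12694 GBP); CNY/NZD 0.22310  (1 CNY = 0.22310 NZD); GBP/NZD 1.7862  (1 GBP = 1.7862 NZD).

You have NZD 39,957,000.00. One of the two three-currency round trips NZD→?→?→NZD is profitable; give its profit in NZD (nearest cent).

Profit: NZD 651,961.41

Profitable loop is NZD → CNY → GBP → NZD:
NZD 39,957,000.00 ÷ 0.22310 = CNY 179,099,058.72
CNY 179,099,058.72 × 0.12694 = GBP 22,734,834.51
GBP 22,734,834.51 × 1.7862 = NZD 40,608,961.41
Profit = NZD 40,608,961.41 − NZD 39,957,000.00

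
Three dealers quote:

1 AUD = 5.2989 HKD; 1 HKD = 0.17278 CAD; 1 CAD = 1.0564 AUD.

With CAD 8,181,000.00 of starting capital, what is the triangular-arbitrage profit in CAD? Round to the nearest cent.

Profit: CAD 277,606.21

Profitable loop is CAD → HKD → AUD → CAD:
CAD 8,181,000.00 ÷ 0.17278 = HKD 47,349,230.23
HKD 47,349,230.23 ÷ 5.2989 = AUD 8,935,671.60
AUD 8,935,671.60 ÷ 1.0564 = CAD 8,458,606.21
Profit = CAD 8,458,606.21 − CAD 8,181,000.00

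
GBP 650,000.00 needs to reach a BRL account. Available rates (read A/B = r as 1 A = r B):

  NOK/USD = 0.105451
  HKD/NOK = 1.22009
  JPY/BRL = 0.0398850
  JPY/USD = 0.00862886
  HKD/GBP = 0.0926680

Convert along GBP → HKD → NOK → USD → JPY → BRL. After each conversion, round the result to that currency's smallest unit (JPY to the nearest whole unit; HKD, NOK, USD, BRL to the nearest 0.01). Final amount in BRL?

BRL 4,171,404.55

GBP 650,000.00 ÷ 0.0926680 = HKD 7,014,287.56
HKD 7,014,287.56 × 1.22009 = NOK 8,558,062.11
NOK 8,558,062.11 × 0.105451 = USD 902,456.21
USD 902,456.21 ÷ 0.00862886 = JPY 104,585,798
JPY 104,585,798 × 0.0398850 = BRL 4,171,404.55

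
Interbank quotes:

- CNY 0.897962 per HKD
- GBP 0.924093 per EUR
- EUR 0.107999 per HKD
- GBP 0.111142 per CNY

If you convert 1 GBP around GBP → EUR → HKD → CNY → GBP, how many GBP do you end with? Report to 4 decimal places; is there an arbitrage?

1.0000 (no arbitrage)

Around GBP → EUR → HKD → CNY → GBP: 1 ÷ 0.924093 ÷ 0.107999 × 0.897962 × 0.111142 = 1.000002
Product ≈ 1 (deviation 0.000%, within rounding noise).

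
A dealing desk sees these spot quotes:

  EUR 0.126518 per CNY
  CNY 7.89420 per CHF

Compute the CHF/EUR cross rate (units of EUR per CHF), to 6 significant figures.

CHF/EUR = 0.998758

1 CHF × 7.89420 = 7.8942 CNY
7.8942 CNY × 0.126518 = 0.998758 EUR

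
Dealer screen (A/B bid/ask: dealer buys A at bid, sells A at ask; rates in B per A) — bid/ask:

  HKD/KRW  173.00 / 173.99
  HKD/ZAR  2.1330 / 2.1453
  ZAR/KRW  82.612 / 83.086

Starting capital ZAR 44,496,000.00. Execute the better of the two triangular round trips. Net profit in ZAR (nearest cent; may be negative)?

Best loop ZAR → KRW → HKD → ZAR:
ZAR 44,496,000.00 × 82.612 (sell ZAR at bid) = KRW 3,675,903,552
KRW 3,675,903,552 ÷ 173.99 (buy HKD at ask) = HKD 21,127,096.68
HKD 21,127,096.68 × 2.1330 (sell HKD at bid) = ZAR 45,064,097.23

Net profit: ZAR 568,097.23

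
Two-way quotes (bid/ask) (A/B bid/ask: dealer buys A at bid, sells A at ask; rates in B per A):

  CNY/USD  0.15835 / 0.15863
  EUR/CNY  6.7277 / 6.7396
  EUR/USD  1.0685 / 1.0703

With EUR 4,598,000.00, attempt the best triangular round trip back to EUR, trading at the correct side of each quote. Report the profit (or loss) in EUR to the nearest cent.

Best loop EUR → USD → CNY → EUR:
EUR 4,598,000.00 × 1.0685 (sell EUR at bid) = USD 4,912,963.00
USD 4,912,963.00 ÷ 0.15863 (buy CNY at ask) = CNY 30,971,209.73
CNY 30,971,209.73 ÷ 6.7396 (buy EUR at ask) = EUR 4,595,407.70

Net result: EUR -2,592.30 (no profitable arbitrage after spreads)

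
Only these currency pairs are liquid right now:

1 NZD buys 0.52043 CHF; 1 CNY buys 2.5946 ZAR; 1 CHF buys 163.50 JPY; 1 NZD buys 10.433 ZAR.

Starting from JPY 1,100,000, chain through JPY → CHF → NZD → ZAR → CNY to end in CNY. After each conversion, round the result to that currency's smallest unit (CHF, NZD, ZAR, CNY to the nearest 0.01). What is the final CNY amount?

CNY 51,981.80

JPY 1,100,000 ÷ 163.50 = CHF 6,727.83
CHF 6,727.83 ÷ 0.52043 = NZD 12,927.44
NZD 12,927.44 × 10.433 = ZAR 134,871.98
ZAR 134,871.98 ÷ 2.5946 = CNY 51,981.80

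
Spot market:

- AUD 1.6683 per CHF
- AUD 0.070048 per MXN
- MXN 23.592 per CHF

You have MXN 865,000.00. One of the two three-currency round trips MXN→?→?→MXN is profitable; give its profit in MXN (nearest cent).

Profit: MXN 8,232.23

Profitable loop is MXN → CHF → AUD → MXN:
MXN 865,000.00 ÷ 23.592 = CHF 36,664.97
CHF 36,664.97 × 1.6683 = AUD 61,168.17
AUD 61,168.17 ÷ 0.070048 = MXN 873,232.23
Profit = MXN 873,232.23 − MXN 865,000.00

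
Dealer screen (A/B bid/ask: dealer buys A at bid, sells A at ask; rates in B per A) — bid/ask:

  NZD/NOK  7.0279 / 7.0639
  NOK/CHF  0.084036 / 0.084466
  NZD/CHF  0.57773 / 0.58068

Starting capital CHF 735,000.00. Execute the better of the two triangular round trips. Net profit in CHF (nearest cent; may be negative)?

Net profit: CHF 12,552.02

Best loop CHF → NZD → NOK → CHF:
CHF 735,000.00 ÷ 0.58068 (buy NZD at ask) = NZD 1,265,757.39
NZD 1,265,757.39 × 7.0279 (sell NZD at bid) = NOK 8,895,616.35
NOK 8,895,616.35 × 0.084036 (sell NOK at bid) = CHF 747,552.02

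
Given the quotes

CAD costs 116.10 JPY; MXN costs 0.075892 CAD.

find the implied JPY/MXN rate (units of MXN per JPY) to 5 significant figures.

JPY/MXN = 0.11349

1 JPY ÷ 116.10 = 0.00861326 CAD
0.00861326 CAD ÷ 0.075892 = 0.113494 MXN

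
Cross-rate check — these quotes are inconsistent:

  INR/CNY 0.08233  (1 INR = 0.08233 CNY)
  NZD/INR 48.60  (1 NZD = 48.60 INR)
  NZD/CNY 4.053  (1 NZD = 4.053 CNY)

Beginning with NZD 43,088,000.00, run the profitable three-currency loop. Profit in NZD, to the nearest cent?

Profit: NZD 557,407.75

Profitable loop is NZD → CNY → INR → NZD:
NZD 43,088,000.00 × 4.053 = CNY 174,635,664.00
CNY 174,635,664.00 ÷ 0.08233 = INR 2,121,166,816.47
INR 2,121,166,816.47 ÷ 48.60 = NZD 43,645,407.75
Profit = NZD 43,645,407.75 − NZD 43,088,000.00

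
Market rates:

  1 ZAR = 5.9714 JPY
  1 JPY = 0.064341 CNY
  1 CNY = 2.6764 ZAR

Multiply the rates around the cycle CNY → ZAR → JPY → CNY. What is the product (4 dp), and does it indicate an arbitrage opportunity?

1.0283 (arbitrage exists)

Around CNY → ZAR → JPY → CNY: 1 × 2.6764 × 5.9714 × 0.064341 = 1.028289
Product > 1; profitable direction is CNY → ZAR → JPY → CNY.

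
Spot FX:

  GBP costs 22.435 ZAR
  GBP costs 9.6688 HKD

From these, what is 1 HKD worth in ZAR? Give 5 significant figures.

HKD/ZAR = 2.3203

1 HKD ÷ 9.6688 = 0.103425 GBP
0.103425 GBP × 22.435 = 2.32035 ZAR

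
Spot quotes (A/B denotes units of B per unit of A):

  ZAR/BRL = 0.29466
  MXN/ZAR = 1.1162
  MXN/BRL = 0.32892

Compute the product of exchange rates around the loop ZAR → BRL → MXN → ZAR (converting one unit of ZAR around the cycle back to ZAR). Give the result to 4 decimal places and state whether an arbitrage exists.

Around ZAR → BRL → MXN → ZAR: 1 × 0.29466 ÷ 0.32892 × 1.1162 = 0.999938
Product ≈ 1 (deviation 0.006%, within rounding noise).

0.9999 (no arbitrage)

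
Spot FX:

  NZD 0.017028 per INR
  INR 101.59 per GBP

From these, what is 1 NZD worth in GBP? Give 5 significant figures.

NZD/GBP = 0.57808

1 NZD ÷ 0.017028 = 58.7268 INR
58.7268 INR ÷ 101.59 = 0.578077 GBP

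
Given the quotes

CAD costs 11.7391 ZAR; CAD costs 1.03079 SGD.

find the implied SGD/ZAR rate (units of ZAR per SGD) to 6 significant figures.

SGD/ZAR = 11.3884

1 SGD ÷ 1.03079 = 0.97013 CAD
0.97013 CAD × 11.7391 = 11.3884 ZAR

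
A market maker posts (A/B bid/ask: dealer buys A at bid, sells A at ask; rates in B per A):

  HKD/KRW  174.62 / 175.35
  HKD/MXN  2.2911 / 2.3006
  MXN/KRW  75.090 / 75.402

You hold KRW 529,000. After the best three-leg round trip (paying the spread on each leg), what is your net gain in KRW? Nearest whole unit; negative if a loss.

Net profit: KRW 3,507

Best loop KRW → MXN → HKD → KRW:
KRW 529,000 ÷ 75.402 (buy MXN at ask) = MXN 7,015.73
MXN 7,015.73 ÷ 2.3006 (buy HKD at ask) = HKD 3,049.52
HKD 3,049.52 × 174.62 (sell HKD at bid) = KRW 532,507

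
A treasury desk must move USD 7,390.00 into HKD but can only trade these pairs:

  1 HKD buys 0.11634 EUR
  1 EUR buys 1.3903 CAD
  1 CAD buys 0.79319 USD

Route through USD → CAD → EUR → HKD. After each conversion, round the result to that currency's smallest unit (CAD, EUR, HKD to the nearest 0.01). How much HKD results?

HKD 57,600.91

USD 7,390.00 ÷ 0.79319 = CAD 9,316.81
CAD 9,316.81 ÷ 1.3903 = EUR 6,701.29
EUR 6,701.29 ÷ 0.11634 = HKD 57,600.91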